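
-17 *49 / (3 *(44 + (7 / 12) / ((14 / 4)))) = -1666 / 265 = -6.29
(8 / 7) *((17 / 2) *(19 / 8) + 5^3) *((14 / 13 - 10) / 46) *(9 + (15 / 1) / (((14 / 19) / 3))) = -2873349 / 1274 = -2255.38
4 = 4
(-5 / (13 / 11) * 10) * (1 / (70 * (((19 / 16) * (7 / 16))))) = -14080 / 12103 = -1.16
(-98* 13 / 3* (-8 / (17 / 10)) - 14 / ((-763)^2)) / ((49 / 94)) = 796779770572 / 207834333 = 3833.73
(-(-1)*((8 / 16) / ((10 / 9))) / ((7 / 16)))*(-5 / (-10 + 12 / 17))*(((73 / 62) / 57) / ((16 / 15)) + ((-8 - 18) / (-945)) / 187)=64991023 / 6019250160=0.01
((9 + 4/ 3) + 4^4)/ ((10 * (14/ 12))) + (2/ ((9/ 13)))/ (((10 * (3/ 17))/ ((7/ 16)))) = 355997/ 15120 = 23.54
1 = 1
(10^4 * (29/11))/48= 18125/33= 549.24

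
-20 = -20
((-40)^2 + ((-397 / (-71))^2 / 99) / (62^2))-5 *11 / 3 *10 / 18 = 9149620641527 / 5755148388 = 1589.81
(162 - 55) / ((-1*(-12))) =107 / 12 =8.92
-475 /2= -237.50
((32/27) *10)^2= 102400/729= 140.47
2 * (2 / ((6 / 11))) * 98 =718.67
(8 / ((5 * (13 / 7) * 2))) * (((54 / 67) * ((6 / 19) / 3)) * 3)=9072 / 82745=0.11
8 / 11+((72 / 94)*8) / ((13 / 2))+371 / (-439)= 2433845 / 2950519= 0.82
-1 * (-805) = 805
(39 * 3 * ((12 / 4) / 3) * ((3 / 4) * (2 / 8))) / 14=351 / 224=1.57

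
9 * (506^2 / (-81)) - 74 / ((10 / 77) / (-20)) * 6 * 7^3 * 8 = 1688357660 / 9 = 187595295.56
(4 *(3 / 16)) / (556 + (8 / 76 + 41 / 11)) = 627 / 468020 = 0.00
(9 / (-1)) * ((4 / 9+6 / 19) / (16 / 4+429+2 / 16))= -208 / 13167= -0.02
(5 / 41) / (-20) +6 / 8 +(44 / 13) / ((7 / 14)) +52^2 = 2890473 / 1066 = 2711.51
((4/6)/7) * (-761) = -72.48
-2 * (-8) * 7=112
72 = 72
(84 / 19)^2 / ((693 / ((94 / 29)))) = 10528 / 115159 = 0.09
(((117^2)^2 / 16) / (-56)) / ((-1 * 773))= 187388721 / 692608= 270.56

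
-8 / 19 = -0.42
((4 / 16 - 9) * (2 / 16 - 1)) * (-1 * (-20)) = 1225 / 8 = 153.12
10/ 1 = 10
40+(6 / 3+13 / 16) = 685 / 16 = 42.81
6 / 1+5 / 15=19 / 3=6.33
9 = 9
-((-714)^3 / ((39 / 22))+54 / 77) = 205535472210 / 1001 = 205330142.07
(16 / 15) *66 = 352 / 5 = 70.40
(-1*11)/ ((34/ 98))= -539/ 17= -31.71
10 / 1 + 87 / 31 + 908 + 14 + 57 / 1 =30746 / 31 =991.81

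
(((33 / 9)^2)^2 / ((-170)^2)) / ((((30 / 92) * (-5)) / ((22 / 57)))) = -3704173 / 2501836875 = -0.00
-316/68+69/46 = -107/34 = -3.15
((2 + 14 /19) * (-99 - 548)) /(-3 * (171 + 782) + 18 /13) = 437372 /705831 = 0.62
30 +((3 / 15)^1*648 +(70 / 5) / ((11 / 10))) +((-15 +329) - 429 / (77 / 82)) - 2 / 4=22307 / 770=28.97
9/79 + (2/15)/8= 619/4740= 0.13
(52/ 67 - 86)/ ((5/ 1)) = -1142/ 67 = -17.04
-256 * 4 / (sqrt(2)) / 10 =-256 * sqrt(2) / 5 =-72.41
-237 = -237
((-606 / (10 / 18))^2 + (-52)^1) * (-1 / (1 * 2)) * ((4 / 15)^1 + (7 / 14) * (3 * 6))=-2067264712 / 375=-5512705.90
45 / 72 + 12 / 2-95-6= -755 / 8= -94.38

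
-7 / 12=-0.58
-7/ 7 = -1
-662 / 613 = -1.08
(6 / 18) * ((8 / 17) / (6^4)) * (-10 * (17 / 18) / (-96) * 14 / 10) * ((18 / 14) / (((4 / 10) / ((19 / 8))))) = 95 / 746496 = 0.00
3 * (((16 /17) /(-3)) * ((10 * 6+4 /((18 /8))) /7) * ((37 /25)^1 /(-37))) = 8896 /26775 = 0.33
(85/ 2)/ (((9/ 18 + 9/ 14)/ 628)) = 93415/ 4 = 23353.75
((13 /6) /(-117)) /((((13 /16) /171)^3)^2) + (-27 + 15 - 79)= -7767885198081803203 /4826809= -1609321023077.94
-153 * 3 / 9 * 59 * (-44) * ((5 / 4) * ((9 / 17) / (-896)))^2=3942675 / 54591488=0.07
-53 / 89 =-0.60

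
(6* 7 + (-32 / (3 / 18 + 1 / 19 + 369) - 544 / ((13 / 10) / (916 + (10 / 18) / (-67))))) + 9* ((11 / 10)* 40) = -126328270424530 / 329951349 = -382869.39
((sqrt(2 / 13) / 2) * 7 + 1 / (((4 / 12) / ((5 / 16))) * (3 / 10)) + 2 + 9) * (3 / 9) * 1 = 7 * sqrt(26) / 78 + 113 / 24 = 5.17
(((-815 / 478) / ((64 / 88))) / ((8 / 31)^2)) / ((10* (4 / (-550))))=473845075 / 978944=484.04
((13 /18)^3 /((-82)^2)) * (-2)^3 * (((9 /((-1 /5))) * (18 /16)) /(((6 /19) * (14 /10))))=1043575 /20333376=0.05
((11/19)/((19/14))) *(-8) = -1232/361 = -3.41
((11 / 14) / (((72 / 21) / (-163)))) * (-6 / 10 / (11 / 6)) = 489 / 40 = 12.22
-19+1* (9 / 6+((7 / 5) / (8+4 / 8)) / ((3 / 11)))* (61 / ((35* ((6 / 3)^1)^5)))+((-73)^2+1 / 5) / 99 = 73188581 / 2094400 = 34.94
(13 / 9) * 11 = 143 / 9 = 15.89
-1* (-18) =18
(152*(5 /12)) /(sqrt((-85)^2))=38 /51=0.75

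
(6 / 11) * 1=0.55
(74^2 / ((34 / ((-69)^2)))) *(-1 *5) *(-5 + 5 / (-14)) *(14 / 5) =977671350 / 17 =57510079.41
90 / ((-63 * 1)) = -10 / 7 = -1.43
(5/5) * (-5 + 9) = 4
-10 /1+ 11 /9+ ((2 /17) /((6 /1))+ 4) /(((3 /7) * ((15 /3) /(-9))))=-3926 /153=-25.66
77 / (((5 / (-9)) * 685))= -0.20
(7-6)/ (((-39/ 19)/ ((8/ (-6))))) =76/ 117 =0.65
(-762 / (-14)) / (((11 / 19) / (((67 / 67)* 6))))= 43434 / 77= 564.08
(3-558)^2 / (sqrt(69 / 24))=616050 *sqrt(46) / 23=181663.23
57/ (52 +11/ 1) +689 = 14488/ 21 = 689.90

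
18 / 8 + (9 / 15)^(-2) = 181 / 36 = 5.03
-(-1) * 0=0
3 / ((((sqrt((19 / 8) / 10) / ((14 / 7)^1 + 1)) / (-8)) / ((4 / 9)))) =-128 * sqrt(95) / 19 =-65.66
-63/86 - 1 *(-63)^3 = 21503979/86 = 250046.27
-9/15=-3/5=-0.60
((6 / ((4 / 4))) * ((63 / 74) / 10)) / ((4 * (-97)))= -189 / 143560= -0.00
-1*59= -59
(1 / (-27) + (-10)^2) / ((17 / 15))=13495 / 153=88.20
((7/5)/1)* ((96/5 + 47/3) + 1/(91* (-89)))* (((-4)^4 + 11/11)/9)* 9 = 1088590834/86775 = 12544.98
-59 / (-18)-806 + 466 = -6061 / 18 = -336.72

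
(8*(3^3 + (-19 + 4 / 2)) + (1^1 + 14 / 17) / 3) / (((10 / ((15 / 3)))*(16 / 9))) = 12333 / 544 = 22.67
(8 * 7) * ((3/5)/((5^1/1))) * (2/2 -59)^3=-32778816/25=-1311152.64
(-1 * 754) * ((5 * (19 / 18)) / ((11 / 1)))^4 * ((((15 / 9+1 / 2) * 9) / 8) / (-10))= 79837902625 / 8197085952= 9.74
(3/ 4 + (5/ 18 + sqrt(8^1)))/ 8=37/ 288 + sqrt(2)/ 4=0.48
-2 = -2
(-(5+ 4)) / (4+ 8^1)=-0.75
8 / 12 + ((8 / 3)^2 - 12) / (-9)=98 / 81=1.21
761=761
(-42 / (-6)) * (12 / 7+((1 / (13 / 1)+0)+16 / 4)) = 527 / 13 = 40.54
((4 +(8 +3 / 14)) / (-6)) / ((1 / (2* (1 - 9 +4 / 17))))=3762 / 119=31.61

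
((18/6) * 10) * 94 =2820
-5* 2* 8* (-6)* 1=480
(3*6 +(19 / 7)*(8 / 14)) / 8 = 479 / 196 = 2.44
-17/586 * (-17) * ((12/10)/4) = 867/5860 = 0.15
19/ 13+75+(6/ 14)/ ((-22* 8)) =76.46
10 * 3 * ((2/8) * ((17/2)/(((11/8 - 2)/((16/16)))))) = -102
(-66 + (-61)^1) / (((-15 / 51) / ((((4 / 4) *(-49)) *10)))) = -211582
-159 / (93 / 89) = -4717 / 31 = -152.16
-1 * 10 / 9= -10 / 9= -1.11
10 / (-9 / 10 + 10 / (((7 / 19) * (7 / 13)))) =4900 / 24259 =0.20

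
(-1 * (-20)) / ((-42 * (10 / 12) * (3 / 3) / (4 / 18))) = -8 / 63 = -0.13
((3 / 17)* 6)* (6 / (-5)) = -108 / 85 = -1.27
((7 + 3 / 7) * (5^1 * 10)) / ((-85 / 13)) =-6760 / 119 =-56.81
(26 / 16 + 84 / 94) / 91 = 947 / 34216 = 0.03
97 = 97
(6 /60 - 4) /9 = -13 /30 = -0.43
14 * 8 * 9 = 1008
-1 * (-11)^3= 1331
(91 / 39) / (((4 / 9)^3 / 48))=5103 / 4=1275.75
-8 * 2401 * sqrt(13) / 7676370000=-2401 * sqrt(13) / 959546250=-0.00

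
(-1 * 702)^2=492804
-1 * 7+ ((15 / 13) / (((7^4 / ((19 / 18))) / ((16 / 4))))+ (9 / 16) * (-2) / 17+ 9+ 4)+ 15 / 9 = 32272451 / 4244968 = 7.60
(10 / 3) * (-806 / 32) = -2015 / 24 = -83.96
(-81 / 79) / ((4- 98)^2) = -81 / 698044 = -0.00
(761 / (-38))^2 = 579121 / 1444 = 401.05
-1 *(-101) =101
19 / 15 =1.27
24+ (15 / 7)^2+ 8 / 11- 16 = 7179 / 539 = 13.32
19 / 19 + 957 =958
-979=-979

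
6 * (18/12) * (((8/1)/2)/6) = 6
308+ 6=314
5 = 5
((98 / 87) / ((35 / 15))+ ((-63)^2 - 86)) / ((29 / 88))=9910648 / 841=11784.36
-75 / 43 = -1.74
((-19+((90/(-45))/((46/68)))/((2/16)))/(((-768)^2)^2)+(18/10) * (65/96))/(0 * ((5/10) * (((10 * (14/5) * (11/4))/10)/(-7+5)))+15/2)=216707943607/1333587345408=0.16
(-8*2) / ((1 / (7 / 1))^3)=-5488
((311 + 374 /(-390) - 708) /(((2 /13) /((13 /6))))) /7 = -72059 /90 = -800.66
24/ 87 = 8/ 29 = 0.28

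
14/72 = 0.19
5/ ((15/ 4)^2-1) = 80/ 209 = 0.38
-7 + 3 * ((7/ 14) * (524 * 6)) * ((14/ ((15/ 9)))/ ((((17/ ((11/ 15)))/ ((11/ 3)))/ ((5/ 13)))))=2655233/ 1105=2402.93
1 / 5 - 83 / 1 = -414 / 5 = -82.80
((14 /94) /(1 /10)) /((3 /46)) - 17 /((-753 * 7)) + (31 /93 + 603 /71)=556990589 /17589327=31.67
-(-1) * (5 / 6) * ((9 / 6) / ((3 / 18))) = 15 / 2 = 7.50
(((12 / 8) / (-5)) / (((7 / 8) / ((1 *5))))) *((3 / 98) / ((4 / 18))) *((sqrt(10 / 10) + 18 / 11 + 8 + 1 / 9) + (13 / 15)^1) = -51741 / 18865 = -2.74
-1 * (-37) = 37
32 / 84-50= -1042 / 21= -49.62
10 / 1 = 10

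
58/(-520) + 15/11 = 3581/2860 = 1.25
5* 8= 40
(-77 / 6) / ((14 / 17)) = -187 / 12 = -15.58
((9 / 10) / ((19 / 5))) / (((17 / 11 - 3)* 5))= -99 / 3040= -0.03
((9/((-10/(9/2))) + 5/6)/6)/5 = -193/1800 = -0.11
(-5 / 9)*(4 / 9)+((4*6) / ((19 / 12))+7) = 33721 / 1539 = 21.91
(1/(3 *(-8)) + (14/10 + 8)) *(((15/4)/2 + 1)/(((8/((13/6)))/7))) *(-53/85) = -31.80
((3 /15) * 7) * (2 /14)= 1 /5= 0.20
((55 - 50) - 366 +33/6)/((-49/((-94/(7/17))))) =-568089/343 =-1656.24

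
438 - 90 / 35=3048 / 7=435.43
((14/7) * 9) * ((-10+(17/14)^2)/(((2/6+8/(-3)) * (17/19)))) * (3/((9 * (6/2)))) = 95247/11662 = 8.17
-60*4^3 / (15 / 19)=-4864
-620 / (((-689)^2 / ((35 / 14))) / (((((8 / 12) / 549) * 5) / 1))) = -15500 / 781865487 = -0.00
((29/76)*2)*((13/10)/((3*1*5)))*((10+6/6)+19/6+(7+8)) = 2639/1368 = 1.93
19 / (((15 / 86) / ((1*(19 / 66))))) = 15523 / 495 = 31.36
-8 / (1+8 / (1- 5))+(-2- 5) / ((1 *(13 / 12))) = 20 / 13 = 1.54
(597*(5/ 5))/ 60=199/ 20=9.95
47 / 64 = 0.73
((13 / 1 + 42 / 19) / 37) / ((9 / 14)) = 4046 / 6327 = 0.64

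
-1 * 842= -842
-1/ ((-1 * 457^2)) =1/ 208849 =0.00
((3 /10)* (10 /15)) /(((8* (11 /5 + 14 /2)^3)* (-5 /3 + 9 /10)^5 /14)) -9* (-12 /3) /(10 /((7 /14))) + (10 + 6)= 6969013236884 /391554926405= 17.80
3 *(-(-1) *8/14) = 12/7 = 1.71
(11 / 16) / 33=1 / 48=0.02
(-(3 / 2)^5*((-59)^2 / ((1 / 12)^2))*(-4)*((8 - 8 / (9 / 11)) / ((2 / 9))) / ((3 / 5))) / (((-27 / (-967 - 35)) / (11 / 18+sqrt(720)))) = -206762487737.54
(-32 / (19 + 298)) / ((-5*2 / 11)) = 176 / 1585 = 0.11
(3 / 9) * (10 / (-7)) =-10 / 21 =-0.48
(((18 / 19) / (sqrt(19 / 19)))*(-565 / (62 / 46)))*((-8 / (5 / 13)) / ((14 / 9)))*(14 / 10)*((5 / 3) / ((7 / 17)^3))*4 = 143420138784 / 202027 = 709905.80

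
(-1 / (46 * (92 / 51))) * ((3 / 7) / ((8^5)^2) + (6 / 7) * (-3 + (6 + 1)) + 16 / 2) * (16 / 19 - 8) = 74474732915241 / 75545253511168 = 0.99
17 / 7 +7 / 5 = 134 / 35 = 3.83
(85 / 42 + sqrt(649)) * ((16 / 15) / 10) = 68 / 315 + 8 * sqrt(649) / 75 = 2.93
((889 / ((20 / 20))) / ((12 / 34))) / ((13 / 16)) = 3100.10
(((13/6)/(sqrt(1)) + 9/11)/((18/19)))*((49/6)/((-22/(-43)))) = 7886501/156816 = 50.29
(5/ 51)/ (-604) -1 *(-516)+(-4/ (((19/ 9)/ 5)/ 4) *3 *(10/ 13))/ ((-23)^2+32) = 43173285503/ 83694468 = 515.84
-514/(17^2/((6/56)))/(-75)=257/101150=0.00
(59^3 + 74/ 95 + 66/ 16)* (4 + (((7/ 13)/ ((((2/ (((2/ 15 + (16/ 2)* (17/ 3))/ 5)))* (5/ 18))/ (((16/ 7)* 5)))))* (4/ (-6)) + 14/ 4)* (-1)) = 13894379.09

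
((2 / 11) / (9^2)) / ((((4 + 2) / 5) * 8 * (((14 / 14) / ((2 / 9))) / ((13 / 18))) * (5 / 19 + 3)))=1235 / 107390448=0.00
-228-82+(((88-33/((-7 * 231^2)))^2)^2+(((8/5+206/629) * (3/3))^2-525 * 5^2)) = 9734388906417136456930802343274/162357942579502191239025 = 59956345.54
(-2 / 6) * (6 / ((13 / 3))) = -6 / 13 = -0.46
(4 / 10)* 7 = 2.80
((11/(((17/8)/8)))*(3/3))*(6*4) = 16896/17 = 993.88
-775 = -775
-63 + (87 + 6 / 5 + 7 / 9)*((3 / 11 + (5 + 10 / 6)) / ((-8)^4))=-8688281 / 138240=-62.85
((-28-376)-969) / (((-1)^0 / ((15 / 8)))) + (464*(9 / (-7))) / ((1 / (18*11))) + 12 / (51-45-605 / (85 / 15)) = -3859363687 / 31976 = -120695.64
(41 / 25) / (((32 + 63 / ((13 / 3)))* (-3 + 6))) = 533 / 45375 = 0.01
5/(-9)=-5/9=-0.56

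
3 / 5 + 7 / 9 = 62 / 45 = 1.38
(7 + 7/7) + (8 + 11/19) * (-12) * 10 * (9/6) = -29188/19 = -1536.21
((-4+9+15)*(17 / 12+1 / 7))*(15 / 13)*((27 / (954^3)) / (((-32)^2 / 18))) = 3275 / 166475452416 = 0.00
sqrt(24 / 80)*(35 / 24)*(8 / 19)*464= 1624*sqrt(30) / 57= 156.05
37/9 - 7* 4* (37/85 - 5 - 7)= 327.92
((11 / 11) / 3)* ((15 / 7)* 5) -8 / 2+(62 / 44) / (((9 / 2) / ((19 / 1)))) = 3826 / 693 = 5.52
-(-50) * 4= 200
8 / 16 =1 / 2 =0.50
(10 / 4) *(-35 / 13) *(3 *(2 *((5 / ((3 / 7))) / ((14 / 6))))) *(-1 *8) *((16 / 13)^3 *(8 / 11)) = 688128000 / 314171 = 2190.30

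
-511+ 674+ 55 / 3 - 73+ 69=532 / 3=177.33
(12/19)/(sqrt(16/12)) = 0.55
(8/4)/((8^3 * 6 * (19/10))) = 5/14592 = 0.00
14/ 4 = 7/ 2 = 3.50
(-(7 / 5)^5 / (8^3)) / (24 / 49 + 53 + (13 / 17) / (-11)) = -154002541 / 783184000000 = -0.00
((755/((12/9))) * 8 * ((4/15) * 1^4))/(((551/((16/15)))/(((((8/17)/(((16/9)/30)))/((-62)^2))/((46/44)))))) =956736/207038801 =0.00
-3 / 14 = -0.21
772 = 772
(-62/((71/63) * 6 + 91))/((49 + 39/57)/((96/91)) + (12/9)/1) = -148428/11334613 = -0.01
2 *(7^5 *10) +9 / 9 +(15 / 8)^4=1376884161 / 4096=336153.36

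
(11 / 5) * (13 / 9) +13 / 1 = 728 / 45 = 16.18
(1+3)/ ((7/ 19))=76/ 7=10.86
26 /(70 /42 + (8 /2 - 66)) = -78 /181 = -0.43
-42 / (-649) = 42 / 649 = 0.06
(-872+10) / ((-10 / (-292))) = -25170.40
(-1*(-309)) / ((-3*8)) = -103 / 8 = -12.88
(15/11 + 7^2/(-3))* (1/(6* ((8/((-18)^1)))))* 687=169689/44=3856.57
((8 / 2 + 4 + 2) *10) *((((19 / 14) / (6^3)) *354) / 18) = 28025 / 2268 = 12.36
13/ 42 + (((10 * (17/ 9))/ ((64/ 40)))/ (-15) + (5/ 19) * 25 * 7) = 654641/ 14364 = 45.58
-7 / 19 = -0.37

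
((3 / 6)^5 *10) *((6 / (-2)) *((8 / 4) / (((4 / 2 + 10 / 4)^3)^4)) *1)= -2560 / 94143178827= -0.00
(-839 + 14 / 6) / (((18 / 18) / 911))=-2286610 / 3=-762203.33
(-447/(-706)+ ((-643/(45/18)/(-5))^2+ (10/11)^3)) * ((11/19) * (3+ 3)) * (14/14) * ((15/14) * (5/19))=13993758415629/5396787550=2592.98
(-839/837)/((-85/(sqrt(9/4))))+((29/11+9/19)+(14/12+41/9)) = 14621416/1652145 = 8.85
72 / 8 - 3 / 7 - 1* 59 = -353 / 7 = -50.43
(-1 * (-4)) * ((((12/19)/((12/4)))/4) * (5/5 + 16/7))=0.69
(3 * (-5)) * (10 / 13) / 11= -150 / 143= -1.05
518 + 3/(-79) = 40919/79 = 517.96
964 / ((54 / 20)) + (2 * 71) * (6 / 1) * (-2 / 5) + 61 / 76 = 174827 / 10260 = 17.04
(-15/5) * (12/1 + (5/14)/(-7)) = -3513/98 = -35.85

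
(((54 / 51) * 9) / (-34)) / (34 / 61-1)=183 / 289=0.63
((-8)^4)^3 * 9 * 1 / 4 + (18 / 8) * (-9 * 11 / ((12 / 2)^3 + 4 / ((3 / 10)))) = 425510999946639 / 2752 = 154618822655.03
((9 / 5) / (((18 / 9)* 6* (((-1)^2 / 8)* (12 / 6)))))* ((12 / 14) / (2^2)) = 9 / 70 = 0.13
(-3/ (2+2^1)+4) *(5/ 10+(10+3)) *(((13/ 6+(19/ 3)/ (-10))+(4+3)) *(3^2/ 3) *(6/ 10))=673.92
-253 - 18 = -271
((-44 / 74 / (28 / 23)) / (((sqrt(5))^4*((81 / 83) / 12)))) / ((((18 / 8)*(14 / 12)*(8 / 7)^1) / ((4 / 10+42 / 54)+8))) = -2477882 / 3371625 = -0.73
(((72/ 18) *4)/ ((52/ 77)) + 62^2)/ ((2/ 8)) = 201120/ 13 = 15470.77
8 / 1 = 8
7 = 7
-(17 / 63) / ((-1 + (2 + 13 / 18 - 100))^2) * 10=-6120 / 21905527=-0.00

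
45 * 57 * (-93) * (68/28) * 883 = -3580798995/7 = -511542713.57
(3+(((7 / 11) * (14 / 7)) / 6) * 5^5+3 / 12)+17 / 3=29559 / 44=671.80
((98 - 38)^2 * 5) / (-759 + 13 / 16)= -288000 / 12131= -23.74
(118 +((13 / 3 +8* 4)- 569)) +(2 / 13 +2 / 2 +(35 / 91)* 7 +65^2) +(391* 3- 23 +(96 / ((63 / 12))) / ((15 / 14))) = 323781 / 65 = 4981.25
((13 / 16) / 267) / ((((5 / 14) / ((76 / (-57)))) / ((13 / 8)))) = -1183 / 64080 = -0.02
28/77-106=-1162/11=-105.64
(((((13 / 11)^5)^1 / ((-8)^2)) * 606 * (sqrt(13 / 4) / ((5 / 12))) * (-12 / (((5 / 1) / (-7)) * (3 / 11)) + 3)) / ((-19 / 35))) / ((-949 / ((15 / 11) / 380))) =9268415793 * sqrt(13) / 786289634240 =0.04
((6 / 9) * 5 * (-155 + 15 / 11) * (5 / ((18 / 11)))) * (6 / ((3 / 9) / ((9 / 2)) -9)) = 253500 / 241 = 1051.87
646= 646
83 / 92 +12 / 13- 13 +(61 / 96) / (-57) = -18301559 / 1636128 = -11.19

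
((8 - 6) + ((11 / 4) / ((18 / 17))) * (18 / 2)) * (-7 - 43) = -5075 / 4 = -1268.75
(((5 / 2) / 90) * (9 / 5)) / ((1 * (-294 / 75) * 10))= -1 / 784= -0.00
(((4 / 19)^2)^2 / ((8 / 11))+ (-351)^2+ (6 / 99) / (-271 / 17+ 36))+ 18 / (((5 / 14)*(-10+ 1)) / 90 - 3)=15356597423426203 / 124652688105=123195.08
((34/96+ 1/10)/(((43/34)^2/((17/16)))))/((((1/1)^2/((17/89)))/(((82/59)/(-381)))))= -373255349/1775600025120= -0.00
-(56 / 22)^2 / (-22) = 392 / 1331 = 0.29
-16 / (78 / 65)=-40 / 3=-13.33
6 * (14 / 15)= 28 / 5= 5.60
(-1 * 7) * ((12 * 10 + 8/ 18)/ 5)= -7588/ 45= -168.62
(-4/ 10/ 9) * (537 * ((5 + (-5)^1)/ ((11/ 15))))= 0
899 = 899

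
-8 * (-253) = 2024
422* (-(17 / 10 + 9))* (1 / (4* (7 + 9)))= -22577 / 320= -70.55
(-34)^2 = 1156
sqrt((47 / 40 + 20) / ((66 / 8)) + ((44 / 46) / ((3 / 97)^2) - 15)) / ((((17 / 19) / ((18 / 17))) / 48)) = 2736*sqrt(470175890) / 33235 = 1785.05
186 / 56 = 93 / 28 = 3.32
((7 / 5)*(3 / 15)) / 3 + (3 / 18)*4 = 19 / 25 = 0.76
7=7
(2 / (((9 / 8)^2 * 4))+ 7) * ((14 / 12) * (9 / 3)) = 4193 / 162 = 25.88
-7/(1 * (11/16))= -112/11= -10.18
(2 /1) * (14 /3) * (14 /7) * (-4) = -224 /3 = -74.67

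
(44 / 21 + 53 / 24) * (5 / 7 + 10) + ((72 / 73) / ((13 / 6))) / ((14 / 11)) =17286231 / 372008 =46.47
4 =4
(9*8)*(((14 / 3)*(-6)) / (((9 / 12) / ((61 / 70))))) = -11712 / 5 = -2342.40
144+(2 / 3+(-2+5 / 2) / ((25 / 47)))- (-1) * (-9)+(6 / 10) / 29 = 594329 / 4350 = 136.63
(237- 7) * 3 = 690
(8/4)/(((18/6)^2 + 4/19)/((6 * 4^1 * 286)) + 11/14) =1825824/718513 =2.54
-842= -842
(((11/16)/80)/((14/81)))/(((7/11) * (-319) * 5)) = -0.00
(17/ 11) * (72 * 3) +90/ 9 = 3782/ 11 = 343.82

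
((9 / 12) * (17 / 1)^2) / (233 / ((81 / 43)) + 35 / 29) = 119799 / 69032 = 1.74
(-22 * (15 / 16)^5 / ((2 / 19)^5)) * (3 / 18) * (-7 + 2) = 34471940765625 / 33554432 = 1027343.89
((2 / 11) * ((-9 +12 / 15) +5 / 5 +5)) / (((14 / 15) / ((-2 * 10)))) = 60 / 7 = 8.57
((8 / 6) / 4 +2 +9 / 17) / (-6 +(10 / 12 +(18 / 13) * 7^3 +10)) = 3796 / 636157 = 0.01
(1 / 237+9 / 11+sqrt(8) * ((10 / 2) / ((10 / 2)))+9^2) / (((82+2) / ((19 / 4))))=19 * sqrt(2) / 168+578987 / 125136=4.79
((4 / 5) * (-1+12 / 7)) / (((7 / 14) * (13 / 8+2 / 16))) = 32 / 49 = 0.65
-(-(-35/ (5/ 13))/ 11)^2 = -8281/ 121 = -68.44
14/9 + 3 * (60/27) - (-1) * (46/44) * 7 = 3077/198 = 15.54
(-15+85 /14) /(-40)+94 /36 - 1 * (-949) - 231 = 726601 /1008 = 720.83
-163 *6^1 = -978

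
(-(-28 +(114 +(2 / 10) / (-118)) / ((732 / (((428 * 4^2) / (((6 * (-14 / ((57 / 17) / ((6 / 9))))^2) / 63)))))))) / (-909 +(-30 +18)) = 206361849713 / 134111912340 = 1.54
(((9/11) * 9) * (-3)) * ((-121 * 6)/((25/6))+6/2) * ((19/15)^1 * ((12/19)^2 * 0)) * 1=0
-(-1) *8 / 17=8 / 17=0.47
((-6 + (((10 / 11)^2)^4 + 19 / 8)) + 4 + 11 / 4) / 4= 6158972025 / 6859484192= 0.90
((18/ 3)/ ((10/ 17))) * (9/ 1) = 459/ 5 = 91.80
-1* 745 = -745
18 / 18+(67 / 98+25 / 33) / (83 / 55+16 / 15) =1.56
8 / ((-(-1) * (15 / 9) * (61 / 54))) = 1296 / 305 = 4.25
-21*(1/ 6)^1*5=-35/ 2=-17.50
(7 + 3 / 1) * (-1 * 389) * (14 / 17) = -54460 / 17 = -3203.53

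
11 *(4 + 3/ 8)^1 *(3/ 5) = 231/ 8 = 28.88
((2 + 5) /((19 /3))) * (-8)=-168 /19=-8.84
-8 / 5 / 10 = -4 / 25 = -0.16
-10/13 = -0.77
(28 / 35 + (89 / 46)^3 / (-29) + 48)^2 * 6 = 1408598631468136443 / 99598546119200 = 14142.76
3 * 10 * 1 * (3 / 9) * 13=130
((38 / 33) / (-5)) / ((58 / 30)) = -38 / 319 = -0.12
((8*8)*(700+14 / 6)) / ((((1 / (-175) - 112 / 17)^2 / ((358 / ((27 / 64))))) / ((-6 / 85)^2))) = 15139223142400 / 3463440201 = 4371.15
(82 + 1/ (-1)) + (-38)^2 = 1525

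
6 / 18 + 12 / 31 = 67 / 93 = 0.72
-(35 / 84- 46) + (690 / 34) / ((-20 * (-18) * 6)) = 111611 / 2448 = 45.59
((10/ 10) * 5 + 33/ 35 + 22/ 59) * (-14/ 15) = -26084/ 4425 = -5.89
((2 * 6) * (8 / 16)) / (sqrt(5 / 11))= 6 * sqrt(55) / 5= 8.90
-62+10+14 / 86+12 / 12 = -2186 / 43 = -50.84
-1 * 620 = -620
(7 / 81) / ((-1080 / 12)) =-7 / 7290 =-0.00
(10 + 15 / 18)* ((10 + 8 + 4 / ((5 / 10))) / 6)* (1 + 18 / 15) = 1859 / 18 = 103.28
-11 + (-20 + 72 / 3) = -7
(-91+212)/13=121/13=9.31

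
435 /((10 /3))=261 /2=130.50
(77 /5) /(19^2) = 77 /1805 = 0.04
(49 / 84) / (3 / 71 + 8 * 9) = 0.01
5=5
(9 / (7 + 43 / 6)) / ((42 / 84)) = 108 / 85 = 1.27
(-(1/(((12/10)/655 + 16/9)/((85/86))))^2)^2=39399522452143261962890625/414102881608748182599844096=0.10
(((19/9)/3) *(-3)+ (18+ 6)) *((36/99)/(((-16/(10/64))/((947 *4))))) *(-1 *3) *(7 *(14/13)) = 45706955/6864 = 6658.94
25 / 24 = 1.04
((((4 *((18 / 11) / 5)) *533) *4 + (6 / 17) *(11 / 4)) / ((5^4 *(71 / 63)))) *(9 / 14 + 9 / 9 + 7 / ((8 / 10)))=13673670669 / 331925000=41.20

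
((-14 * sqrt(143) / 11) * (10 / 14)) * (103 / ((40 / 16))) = -412 * sqrt(143) / 11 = -447.89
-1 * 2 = -2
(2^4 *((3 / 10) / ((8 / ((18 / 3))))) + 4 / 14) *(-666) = -90576 / 35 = -2587.89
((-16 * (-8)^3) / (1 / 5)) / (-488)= -83.93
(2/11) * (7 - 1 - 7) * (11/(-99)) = 2/99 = 0.02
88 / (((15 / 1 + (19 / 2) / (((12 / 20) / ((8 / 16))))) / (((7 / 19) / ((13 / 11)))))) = 7392 / 6175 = 1.20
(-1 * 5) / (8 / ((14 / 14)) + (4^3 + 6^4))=-5 / 1368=-0.00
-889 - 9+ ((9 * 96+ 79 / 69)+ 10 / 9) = -31.74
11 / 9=1.22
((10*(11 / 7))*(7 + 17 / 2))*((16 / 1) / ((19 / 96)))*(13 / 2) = 17022720 / 133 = 127990.38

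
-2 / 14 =-1 / 7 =-0.14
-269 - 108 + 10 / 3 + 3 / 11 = -12322 / 33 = -373.39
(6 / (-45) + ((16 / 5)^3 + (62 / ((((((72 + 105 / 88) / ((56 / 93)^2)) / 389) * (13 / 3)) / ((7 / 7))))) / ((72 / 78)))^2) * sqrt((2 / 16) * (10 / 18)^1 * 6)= 98981108583028334393 * sqrt(15) / 151375742227546875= 2532.45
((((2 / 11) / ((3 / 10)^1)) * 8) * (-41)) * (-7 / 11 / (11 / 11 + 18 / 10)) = 16400 / 363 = 45.18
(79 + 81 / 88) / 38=7033 / 3344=2.10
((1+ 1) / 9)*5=10 / 9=1.11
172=172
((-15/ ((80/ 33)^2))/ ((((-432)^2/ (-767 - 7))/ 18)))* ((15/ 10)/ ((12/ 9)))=0.21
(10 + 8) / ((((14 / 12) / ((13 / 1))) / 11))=15444 / 7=2206.29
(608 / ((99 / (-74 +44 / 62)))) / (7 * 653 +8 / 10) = -6906880 / 70154271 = -0.10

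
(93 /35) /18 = 31 /210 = 0.15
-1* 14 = -14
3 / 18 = 1 / 6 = 0.17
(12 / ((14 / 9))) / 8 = 0.96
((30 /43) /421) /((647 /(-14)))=-420 /11712641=-0.00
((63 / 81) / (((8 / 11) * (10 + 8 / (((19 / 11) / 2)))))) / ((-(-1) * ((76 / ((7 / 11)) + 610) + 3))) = 10241 / 135106704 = 0.00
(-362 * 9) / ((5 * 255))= -1086 / 425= -2.56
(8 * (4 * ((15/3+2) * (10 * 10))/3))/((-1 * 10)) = -2240/3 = -746.67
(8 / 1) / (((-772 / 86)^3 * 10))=-79507 / 71890570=-0.00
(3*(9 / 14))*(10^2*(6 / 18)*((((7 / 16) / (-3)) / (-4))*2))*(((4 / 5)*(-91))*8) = -2730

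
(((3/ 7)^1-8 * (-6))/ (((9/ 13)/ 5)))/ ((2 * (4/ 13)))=95485/ 168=568.36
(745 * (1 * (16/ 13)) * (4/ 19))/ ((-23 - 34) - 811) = -11920/ 53599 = -0.22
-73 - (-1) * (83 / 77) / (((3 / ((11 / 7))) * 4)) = -42841 / 588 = -72.86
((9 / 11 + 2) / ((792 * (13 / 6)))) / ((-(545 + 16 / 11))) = -31 / 10314876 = -0.00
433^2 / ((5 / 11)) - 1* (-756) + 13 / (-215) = 88844824 / 215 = 413231.74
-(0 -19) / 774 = 19 / 774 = 0.02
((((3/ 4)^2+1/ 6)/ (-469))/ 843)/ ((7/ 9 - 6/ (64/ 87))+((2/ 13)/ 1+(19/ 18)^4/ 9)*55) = -170586/ 801894212579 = -0.00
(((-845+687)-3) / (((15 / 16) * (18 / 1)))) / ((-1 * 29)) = 1288 / 3915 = 0.33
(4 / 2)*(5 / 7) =10 / 7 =1.43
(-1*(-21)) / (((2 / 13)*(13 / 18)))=189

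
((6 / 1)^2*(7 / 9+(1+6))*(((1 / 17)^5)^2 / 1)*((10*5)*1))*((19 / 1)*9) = 2394000 / 2015993900449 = 0.00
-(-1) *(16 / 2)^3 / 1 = 512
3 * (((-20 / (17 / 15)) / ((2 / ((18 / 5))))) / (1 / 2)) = -3240 / 17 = -190.59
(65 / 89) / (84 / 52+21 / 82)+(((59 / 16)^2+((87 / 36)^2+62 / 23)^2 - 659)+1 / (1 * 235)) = -8729047191628301 / 15256684679040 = -572.15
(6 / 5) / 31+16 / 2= 1246 / 155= 8.04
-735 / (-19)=735 / 19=38.68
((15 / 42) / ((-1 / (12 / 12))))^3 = -125 / 2744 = -0.05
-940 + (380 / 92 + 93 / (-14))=-303489 / 322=-942.51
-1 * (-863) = 863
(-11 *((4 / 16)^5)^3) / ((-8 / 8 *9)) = 11 / 9663676416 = 0.00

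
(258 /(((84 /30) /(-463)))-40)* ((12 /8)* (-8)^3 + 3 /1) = 32667139.29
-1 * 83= -83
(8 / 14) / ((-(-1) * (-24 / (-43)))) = 43 / 42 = 1.02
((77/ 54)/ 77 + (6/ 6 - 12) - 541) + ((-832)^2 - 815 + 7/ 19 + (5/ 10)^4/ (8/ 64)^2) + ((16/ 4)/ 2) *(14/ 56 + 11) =354423434/ 513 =690883.89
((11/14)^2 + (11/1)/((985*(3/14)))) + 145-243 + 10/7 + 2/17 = -95.78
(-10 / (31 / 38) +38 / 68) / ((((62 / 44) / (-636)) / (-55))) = -4744722180 / 16337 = -290428.00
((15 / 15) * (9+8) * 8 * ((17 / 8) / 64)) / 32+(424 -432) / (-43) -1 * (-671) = 59119755 / 88064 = 671.33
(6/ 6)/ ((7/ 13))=1.86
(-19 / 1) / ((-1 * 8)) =19 / 8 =2.38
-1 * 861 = -861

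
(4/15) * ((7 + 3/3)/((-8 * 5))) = -0.05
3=3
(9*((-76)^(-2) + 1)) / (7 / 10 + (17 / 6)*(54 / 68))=3.05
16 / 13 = 1.23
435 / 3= 145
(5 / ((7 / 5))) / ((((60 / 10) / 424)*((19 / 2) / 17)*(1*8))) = 22525 / 399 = 56.45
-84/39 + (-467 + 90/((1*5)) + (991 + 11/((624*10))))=259127/480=539.85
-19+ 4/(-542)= -5151/271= -19.01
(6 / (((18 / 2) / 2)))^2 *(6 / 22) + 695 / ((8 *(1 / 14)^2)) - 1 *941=1061741 / 66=16086.98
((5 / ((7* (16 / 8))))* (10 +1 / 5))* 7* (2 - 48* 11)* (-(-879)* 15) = -176850405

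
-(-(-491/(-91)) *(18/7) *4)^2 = -1249763904/405769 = -3079.99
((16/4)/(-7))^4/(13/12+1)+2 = 123122/60025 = 2.05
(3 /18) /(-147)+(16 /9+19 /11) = 33995 /9702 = 3.50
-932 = -932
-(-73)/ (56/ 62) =2263/ 28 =80.82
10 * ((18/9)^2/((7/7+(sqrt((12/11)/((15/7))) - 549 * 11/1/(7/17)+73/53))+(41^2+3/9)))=-35380915924200/11483258488633963 - 99101520 * sqrt(385)/11483258488633963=-0.00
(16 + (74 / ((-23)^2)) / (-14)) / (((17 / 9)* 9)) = 3483 / 3703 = 0.94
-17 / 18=-0.94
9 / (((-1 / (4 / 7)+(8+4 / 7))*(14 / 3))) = 54 / 191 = 0.28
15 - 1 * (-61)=76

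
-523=-523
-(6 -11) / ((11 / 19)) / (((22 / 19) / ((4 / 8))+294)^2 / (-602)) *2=-2064559 / 17433295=-0.12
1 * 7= 7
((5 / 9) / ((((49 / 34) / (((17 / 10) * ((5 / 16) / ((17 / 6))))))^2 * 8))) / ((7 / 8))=1445 / 1075648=0.00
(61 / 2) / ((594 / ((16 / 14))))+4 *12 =99914 / 2079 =48.06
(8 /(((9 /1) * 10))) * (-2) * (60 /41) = -32 /123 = -0.26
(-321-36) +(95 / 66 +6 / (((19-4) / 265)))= -16471 / 66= -249.56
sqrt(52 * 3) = 2 * sqrt(39) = 12.49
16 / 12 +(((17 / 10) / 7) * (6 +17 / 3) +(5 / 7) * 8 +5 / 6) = 75 / 7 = 10.71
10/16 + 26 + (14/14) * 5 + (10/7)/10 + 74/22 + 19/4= 24567/616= 39.88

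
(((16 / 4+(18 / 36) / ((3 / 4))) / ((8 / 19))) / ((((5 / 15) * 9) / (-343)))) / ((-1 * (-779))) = -2401 / 1476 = -1.63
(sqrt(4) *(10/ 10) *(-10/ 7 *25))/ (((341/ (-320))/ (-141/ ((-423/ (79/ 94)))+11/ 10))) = 4448000/ 48081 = 92.51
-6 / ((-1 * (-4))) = -3 / 2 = -1.50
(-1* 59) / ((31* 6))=-59 / 186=-0.32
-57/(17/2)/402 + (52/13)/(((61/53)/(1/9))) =231037/625311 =0.37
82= 82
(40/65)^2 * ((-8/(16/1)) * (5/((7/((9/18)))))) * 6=-480/1183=-0.41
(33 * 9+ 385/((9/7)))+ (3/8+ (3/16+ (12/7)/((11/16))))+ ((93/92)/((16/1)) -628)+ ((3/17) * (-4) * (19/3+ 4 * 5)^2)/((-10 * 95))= -229993923601/8237275200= -27.92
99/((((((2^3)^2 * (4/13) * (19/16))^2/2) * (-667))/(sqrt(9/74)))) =-50193 * sqrt(74)/2280734464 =-0.00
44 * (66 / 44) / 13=66 / 13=5.08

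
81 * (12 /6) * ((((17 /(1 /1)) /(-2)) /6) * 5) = -2295 /2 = -1147.50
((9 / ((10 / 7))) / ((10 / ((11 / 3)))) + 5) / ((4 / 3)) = 2193 / 400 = 5.48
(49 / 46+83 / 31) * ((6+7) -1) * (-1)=-32022 / 713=-44.91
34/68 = 1/2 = 0.50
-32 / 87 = -0.37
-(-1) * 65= 65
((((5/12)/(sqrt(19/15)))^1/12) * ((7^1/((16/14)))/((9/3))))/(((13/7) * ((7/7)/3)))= 0.10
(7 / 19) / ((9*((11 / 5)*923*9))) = 35 / 15625467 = 0.00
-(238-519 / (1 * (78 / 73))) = 247.73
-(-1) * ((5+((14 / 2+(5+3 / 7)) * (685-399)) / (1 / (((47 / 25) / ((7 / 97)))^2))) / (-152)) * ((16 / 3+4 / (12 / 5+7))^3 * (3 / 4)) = -25226056240491026 / 11096083125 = -2273419.90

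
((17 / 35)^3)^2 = 24137569 / 1838265625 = 0.01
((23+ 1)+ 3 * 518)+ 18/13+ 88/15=309124/195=1585.25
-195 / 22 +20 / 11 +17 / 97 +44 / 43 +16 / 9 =-3360551 / 825858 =-4.07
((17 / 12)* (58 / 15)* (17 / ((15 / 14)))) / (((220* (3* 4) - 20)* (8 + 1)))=58667 / 15916500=0.00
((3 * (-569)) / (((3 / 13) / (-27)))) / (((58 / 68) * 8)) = 3395223 / 116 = 29269.16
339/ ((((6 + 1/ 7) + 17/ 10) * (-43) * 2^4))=-3955/ 62952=-0.06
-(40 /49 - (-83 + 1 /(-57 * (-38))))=-8895713 /106134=-83.82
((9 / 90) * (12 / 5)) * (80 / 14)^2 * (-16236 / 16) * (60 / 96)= -243540 / 49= -4970.20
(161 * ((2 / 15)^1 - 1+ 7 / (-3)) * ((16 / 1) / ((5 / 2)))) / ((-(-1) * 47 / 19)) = -1566208 / 1175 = -1332.94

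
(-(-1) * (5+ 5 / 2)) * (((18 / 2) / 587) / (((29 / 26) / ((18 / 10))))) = 3159 / 17023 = 0.19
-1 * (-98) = 98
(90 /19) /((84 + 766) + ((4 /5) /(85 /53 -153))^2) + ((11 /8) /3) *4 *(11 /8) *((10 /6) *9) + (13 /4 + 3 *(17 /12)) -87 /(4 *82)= 48017584768087421 /1065806209971376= 45.05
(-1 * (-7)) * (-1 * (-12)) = 84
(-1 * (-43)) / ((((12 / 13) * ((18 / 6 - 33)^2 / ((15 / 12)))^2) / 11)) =6149 / 6220800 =0.00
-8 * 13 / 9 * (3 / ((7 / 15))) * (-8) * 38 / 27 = 158080 / 189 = 836.40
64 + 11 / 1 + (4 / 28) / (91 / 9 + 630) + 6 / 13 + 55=68394709 / 524251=130.46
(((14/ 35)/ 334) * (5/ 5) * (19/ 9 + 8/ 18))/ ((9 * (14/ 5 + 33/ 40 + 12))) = 184/ 8454375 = 0.00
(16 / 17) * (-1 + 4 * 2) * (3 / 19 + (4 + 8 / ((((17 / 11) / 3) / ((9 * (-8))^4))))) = 15097517460368 / 5491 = 2749502360.29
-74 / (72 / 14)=-259 / 18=-14.39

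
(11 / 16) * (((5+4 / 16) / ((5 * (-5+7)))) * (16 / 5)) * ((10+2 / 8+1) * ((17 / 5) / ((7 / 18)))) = 45441 / 400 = 113.60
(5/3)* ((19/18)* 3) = 95/18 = 5.28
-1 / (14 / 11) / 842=-11 / 11788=-0.00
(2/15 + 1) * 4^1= 4.53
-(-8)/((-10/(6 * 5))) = -24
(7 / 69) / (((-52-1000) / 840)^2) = 102900 / 1590887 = 0.06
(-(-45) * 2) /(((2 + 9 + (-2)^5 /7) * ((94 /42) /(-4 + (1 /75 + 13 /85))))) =-10192 /425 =-23.98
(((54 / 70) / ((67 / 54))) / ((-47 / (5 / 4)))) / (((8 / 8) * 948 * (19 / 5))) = -1215 / 264692344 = -0.00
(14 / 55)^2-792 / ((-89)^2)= -0.04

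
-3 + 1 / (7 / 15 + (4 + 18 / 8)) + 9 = 2478 / 403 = 6.15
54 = 54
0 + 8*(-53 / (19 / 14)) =-5936 / 19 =-312.42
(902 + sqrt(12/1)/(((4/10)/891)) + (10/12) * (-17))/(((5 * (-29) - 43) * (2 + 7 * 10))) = -495 * sqrt(3)/1504 - 5327/81216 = -0.64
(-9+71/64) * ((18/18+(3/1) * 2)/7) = -505/64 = -7.89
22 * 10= 220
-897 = -897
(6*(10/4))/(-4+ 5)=15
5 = 5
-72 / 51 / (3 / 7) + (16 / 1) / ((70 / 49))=672 / 85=7.91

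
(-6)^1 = -6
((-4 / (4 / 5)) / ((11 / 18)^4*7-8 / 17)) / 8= -1.24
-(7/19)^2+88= 31719/361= 87.86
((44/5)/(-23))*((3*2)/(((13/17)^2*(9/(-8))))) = 3.49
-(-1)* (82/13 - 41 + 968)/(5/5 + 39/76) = 922108/1495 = 616.79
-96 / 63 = -32 / 21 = -1.52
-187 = -187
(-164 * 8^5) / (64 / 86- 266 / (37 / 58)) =2137489408 / 165555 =12911.05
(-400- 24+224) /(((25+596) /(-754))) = 150800 /621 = 242.83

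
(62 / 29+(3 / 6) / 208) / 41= 25821 / 494624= 0.05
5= 5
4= 4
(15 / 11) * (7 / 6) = 35 / 22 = 1.59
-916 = -916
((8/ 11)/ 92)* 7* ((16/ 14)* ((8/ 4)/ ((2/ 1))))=16/ 253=0.06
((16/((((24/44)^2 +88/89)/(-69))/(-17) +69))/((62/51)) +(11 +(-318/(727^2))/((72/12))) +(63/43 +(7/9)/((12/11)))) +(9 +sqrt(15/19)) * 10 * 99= 990 * sqrt(285)/19 +13762980402411499150787/1542352539203020260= 9803.01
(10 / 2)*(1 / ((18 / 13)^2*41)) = 845 / 13284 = 0.06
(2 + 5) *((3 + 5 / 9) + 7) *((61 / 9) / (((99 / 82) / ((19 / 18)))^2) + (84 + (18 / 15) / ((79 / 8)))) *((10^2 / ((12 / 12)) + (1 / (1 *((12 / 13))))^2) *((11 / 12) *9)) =5507616.00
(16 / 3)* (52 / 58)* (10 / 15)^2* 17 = 28288 / 783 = 36.13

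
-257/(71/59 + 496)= -15163/29335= -0.52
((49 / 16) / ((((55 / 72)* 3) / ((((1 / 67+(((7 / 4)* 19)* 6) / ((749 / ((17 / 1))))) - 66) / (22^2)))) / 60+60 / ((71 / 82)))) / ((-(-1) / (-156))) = -6.92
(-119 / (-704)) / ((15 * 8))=119 / 84480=0.00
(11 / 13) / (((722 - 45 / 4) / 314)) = 13816 / 36959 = 0.37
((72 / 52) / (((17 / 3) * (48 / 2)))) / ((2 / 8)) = 9 / 221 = 0.04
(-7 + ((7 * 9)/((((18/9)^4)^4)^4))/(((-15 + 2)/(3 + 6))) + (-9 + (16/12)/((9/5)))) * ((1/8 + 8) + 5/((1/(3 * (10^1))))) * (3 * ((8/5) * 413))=-10323592743169536788235045845/2158269056624017539072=-4783274.22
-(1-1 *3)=2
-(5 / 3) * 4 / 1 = -20 / 3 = -6.67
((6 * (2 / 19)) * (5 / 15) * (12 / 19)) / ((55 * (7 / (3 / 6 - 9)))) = -408 / 138985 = -0.00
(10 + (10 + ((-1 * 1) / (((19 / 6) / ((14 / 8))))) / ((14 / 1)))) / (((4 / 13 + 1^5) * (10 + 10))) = 19721 / 25840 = 0.76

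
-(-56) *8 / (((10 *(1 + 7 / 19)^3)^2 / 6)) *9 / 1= 8891671509 / 241340450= 36.84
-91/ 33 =-2.76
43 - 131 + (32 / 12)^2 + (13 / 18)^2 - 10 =-29279 / 324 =-90.37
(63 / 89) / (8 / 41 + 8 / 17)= 1.06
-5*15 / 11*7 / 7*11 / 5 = -15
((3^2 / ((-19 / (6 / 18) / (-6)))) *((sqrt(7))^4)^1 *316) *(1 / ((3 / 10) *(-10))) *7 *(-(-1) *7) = -4552296 / 19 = -239594.53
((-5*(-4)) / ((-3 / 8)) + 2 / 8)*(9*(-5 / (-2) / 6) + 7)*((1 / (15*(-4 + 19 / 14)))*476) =22816703 / 3330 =6851.86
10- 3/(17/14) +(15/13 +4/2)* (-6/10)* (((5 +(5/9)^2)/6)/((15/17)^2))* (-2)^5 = 307498208/4027725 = 76.35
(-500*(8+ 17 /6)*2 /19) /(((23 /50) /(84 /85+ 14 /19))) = -905450000 /423453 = -2138.25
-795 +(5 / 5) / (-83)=-65986 / 83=-795.01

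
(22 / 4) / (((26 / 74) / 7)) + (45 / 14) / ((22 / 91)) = 70283 / 572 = 122.87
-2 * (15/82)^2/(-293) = 225/985066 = 0.00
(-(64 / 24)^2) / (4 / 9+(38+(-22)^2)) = -0.01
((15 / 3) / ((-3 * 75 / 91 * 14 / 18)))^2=169 / 25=6.76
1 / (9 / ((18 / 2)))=1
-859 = -859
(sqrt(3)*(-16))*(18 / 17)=-288*sqrt(3) / 17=-29.34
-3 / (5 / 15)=-9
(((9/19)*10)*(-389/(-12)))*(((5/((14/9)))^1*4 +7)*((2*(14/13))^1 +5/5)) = 33253665/3458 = 9616.44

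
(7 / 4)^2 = 49 / 16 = 3.06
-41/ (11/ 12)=-492/ 11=-44.73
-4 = -4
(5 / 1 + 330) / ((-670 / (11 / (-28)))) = 11 / 56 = 0.20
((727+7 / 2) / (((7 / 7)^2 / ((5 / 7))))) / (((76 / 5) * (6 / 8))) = 12175 / 266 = 45.77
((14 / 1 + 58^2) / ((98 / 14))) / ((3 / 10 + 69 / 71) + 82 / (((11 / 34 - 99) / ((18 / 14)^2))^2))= 617313683809900 / 1656386139473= 372.69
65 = 65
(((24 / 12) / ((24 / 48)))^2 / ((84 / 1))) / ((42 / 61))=122 / 441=0.28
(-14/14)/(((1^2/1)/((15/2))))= -15/2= -7.50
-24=-24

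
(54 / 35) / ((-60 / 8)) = -36 / 175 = -0.21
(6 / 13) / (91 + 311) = 1 / 871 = 0.00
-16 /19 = -0.84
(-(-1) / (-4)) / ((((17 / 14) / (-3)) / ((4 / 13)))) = 42 / 221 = 0.19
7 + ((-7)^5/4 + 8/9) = -150979/36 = -4193.86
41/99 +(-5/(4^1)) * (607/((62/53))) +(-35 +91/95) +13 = -1560954763/2332440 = -669.24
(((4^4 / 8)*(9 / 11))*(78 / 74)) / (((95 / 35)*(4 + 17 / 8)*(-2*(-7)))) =0.12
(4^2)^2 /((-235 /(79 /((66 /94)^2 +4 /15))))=-2851584 /25171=-113.29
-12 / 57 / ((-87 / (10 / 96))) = 0.00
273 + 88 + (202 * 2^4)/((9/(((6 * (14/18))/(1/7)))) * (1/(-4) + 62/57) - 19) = 26393337/139793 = 188.80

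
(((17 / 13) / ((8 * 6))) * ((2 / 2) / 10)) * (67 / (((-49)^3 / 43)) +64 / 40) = 5251793 / 1223549600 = 0.00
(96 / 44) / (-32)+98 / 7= 13.93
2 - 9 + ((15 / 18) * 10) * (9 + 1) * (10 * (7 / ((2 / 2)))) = 17479 / 3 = 5826.33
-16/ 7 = -2.29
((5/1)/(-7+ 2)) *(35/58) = -35/58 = -0.60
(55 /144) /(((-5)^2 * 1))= 11 /720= 0.02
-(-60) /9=20 /3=6.67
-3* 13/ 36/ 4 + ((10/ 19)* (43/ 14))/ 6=-0.00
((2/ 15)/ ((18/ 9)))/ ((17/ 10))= 2/ 51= 0.04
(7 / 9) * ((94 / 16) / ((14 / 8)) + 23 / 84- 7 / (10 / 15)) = -577 / 108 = -5.34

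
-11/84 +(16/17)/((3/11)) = 4741/1428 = 3.32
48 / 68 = 12 / 17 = 0.71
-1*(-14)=14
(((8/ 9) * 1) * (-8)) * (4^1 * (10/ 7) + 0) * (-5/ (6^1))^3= 40000/ 1701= 23.52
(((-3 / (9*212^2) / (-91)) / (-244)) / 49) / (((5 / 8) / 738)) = -123 / 15280903820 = -0.00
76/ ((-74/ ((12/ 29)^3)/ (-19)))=1247616/ 902393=1.38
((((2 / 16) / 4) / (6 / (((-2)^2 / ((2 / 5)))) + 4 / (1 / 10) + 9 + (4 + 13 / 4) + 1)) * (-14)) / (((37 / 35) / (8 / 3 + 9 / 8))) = -0.03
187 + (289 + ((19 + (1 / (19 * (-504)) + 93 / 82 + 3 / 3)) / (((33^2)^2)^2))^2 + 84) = 170744629798977017072995623623289943129 / 304901124641030387630349204953103936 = 560.00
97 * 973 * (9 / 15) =283143 / 5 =56628.60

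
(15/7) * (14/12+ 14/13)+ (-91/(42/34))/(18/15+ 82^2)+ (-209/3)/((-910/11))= 15224761/2699970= 5.64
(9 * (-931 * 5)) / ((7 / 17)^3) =-4200615 / 7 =-600087.86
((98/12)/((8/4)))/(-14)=-7/24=-0.29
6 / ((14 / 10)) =4.29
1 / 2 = 0.50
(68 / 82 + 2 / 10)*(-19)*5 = -4009 / 41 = -97.78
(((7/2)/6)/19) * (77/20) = 539/4560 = 0.12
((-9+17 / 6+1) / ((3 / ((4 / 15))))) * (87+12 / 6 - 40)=-3038 / 135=-22.50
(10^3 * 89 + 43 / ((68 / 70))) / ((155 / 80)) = 24220040 / 527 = 45958.33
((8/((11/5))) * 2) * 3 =240/11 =21.82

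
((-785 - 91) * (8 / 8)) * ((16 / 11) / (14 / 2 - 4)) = -4672 / 11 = -424.73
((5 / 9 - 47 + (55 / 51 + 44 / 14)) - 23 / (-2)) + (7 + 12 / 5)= -228371 / 10710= -21.32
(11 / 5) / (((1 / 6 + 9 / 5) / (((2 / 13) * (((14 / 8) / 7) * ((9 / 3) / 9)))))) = 11 / 767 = 0.01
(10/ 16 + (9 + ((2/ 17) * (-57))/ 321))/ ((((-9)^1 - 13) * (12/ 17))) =-139759/ 225984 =-0.62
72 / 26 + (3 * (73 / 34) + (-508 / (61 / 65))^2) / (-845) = -36775665739 / 106904330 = -344.01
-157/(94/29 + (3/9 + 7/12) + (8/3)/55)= -3004980/80513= -37.32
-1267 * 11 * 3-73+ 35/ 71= -2973729/ 71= -41883.51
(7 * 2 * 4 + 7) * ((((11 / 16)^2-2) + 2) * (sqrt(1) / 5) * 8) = 7623 / 160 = 47.64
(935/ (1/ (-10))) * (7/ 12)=-32725/ 6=-5454.17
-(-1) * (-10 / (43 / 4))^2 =1600 / 1849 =0.87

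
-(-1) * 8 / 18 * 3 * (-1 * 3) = -4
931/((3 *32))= 9.70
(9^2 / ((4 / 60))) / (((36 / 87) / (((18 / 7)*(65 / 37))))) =6870825 / 518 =13264.14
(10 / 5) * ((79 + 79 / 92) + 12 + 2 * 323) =1475.72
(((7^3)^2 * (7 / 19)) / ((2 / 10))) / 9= 4117715 / 171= 24080.20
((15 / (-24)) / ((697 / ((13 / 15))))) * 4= -13 / 4182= -0.00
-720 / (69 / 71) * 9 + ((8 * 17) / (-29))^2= -128550352 / 19343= -6645.83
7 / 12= 0.58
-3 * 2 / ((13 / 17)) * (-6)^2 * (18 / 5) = -66096 / 65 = -1016.86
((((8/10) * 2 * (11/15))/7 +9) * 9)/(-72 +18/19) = -91447/78750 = -1.16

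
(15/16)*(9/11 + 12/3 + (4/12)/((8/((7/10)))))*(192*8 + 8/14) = 34411133/4928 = 6982.78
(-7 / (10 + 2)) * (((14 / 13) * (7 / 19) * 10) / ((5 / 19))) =-343 / 39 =-8.79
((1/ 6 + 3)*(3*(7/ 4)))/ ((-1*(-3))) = 133/ 24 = 5.54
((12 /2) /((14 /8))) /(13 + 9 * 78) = 24 /5005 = 0.00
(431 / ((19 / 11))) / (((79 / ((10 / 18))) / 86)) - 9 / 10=20264719 / 135090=150.01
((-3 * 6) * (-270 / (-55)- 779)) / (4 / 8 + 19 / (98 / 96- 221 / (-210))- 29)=-355892940 / 493867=-720.63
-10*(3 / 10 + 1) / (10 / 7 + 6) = -7 / 4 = -1.75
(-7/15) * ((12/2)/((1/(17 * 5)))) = -238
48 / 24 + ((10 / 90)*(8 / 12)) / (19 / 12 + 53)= 11798 / 5895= 2.00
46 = 46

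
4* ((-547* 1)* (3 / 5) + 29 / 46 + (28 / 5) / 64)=-602567 / 460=-1309.93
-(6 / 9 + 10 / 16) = -31 / 24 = -1.29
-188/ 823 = -0.23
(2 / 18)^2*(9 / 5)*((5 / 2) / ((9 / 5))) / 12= 5 / 1944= 0.00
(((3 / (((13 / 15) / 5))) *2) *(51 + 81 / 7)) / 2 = 98550 / 91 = 1082.97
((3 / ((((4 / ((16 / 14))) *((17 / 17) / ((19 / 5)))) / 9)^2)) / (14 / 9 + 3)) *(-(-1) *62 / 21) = 65265912 / 351575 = 185.64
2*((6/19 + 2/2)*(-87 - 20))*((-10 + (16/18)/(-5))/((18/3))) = 245030/513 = 477.64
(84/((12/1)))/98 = 0.07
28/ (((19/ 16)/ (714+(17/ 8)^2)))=321895/ 19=16941.84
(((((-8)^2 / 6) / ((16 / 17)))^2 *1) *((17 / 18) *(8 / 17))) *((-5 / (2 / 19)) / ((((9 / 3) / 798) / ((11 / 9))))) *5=-3213333200 / 729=-4407864.47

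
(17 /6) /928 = 17 /5568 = 0.00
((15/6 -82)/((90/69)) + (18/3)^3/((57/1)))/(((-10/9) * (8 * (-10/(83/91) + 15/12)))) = -5408529/8170000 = -0.66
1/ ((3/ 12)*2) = 2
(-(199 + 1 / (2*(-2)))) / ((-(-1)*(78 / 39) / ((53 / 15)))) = -351.12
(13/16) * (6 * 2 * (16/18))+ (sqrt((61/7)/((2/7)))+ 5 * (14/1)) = sqrt(122)/2+ 236/3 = 84.19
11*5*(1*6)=330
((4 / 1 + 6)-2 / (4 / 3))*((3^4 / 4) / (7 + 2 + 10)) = 1377 / 152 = 9.06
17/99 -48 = -4735/99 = -47.83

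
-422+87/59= -24811/59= -420.53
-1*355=-355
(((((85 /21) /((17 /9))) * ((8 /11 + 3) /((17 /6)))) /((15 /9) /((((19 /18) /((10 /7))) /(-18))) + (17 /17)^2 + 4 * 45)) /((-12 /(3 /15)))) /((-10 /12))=7011 /17459255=0.00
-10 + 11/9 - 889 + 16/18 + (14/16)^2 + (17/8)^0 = -895.12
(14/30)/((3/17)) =119/45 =2.64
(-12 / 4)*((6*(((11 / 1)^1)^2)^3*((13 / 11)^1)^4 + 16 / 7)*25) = -10886026350 / 7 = -1555146621.43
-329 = -329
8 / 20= 0.40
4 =4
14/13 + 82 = 1080/13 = 83.08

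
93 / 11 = 8.45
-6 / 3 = -2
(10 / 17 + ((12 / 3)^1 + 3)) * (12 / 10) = 774 / 85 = 9.11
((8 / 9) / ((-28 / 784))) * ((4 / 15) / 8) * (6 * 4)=-896 / 45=-19.91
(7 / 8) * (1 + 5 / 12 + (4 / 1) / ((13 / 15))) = 6587 / 1248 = 5.28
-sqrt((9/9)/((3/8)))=-1.63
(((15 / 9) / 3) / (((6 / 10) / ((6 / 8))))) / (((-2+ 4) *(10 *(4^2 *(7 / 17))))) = 85 / 16128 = 0.01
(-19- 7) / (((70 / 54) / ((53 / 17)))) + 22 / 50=-184721 / 2975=-62.09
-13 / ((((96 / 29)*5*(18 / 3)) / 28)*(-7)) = 377 / 720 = 0.52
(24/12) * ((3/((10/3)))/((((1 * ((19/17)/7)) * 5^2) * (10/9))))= 9639/23750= 0.41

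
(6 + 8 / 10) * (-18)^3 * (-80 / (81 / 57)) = 2232576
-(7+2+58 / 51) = -517 / 51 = -10.14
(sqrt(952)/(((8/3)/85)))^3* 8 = 1973183625* sqrt(238)/4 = 7610198589.21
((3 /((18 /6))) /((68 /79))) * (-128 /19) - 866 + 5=-280631 /323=-868.83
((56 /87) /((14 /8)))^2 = 1024 /7569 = 0.14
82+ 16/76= 1562/19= 82.21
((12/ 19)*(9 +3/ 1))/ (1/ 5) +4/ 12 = 2179/ 57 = 38.23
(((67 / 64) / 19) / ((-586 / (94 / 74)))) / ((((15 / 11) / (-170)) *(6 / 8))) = 588863 / 29660976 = 0.02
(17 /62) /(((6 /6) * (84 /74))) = 629 /2604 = 0.24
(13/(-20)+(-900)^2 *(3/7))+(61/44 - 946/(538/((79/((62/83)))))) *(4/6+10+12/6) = 13283990952193/38526180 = 344804.26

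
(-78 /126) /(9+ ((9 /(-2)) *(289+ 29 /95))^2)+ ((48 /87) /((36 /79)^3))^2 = 2892046603715714965747 /85077315742012381872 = 33.99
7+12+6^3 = 235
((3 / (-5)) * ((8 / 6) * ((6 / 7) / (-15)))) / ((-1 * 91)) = -8 / 15925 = -0.00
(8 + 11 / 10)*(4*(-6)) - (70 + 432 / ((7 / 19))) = -51134 / 35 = -1460.97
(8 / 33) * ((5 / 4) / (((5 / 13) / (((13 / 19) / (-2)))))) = -169 / 627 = -0.27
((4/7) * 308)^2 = 30976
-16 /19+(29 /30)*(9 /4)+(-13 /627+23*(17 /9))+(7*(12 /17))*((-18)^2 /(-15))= -79268177 /1279080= -61.97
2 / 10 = 1 / 5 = 0.20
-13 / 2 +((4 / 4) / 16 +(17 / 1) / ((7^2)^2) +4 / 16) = -237427 / 38416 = -6.18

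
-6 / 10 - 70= -70.60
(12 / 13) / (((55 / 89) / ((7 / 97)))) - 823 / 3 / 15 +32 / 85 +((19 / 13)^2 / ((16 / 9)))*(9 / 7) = -50242934741 / 3090014928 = -16.26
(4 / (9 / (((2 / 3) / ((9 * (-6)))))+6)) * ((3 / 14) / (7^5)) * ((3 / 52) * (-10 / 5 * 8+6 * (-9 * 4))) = 348 / 368594317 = 0.00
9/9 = 1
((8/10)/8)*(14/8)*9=63/40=1.58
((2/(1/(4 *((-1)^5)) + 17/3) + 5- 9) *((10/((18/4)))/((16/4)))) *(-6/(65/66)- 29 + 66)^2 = -952515116/494325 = -1926.90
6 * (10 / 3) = 20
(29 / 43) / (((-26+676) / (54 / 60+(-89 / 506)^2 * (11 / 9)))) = 28486207 / 29275389000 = 0.00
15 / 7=2.14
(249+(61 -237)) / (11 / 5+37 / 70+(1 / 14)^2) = 71540 / 2679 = 26.70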